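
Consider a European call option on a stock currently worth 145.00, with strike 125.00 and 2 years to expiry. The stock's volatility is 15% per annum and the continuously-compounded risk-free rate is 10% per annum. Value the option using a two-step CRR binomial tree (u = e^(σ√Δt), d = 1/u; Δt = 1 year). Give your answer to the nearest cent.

CRR parameters: u = e^(σ√Δt) = e^(0.15·√1) = 1.1618, d = 1/u = 0.8607
Per-period rate: rΔt = 0.1·1 = 0.1, so R = e^0.1 = 1.1052
Risk-neutral probability p = (e^0.1 − 0.8607)/(1.1618 − 0.8607) = 0.2445/0.3011 = 0.8118
Terminal stock prices: S_uu = 195.7, S_ud = 145, S_dd = 107.4
Terminal payoffs (S − K): max(70.73, 0) = 70.73, max(20, 0) = 20, max(-17.58, 0) = 0
Node u (S = 168.5): V_u = e^(−0.1)·[0.8118·70.7295 + 0.1882·20.0000] = 55.3613
Node d (S = 124.8): V_d = e^(−0.1)·[0.8118·20.0000 + 0.1882·0.0000] = 14.6915
Node 0 (S = 145): V_0 = e^(−0.1)·[0.8118·55.3613 + 0.1882·14.6915] = 43.1683

43.17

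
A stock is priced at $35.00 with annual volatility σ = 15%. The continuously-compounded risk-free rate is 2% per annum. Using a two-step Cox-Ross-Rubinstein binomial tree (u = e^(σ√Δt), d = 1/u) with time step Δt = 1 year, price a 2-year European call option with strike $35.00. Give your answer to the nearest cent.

CRR parameters: u = e^(σ√Δt) = e^(0.15·√1) = 1.1618, d = 1/u = 0.8607
Per-period rate: rΔt = 0.02·1 = 0.02, so R = e^0.02 = 1.0202
Risk-neutral probability p = (e^0.02 − 0.8607)/(1.1618 − 0.8607) = 0.1595/0.3011 = 0.5297
Terminal stock prices: S_uu = 47.25, S_ud = 35, S_dd = 25.93
Terminal payoffs (S − K): max(12.25, 0) = 12.25, max(0, 0) = 0, max(-9.071, 0) = 0
Node u (S = 40.66): V_u = e^(−0.02)·[0.5297·12.2451 + 0.4703·0.0000] = 6.3572
Node d (S = 30.12): V_d = e^(−0.02)·[0.5297·0.0000 + 0.4703·0.0000] = 0.0000
Node 0 (S = 35): V_0 = e^(−0.02)·[0.5297·6.3572 + 0.4703·0.0000] = 3.3005

$3.30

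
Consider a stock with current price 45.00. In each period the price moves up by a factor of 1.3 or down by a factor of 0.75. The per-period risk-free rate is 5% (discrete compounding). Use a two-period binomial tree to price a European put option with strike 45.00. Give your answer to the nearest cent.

4.20

Risk-neutral probability p = (1 + 0.05 − 0.75)/(1.3 − 0.75) = 0.3000/0.5500 = 0.5455
Terminal stock prices: S_uu = 76.05, S_ud = 43.88, S_dd = 25.31
Terminal payoffs (K − S): max(-31.05, 0) = 0, max(1.125, 0) = 1.125, max(19.69, 0) = 19.69
Node u (S = 58.5): V_u = 1/1.05·[0.5455·0.0000 + 0.4545·1.1250] = 0.4870
Node d (S = 33.75): V_d = 1/1.05·[0.5455·1.1250 + 0.4545·19.6875] = 9.1071
Node 0 (S = 45): V_0 = 1/1.05·[0.5455·0.4870 + 0.4545·9.1071] = 4.1955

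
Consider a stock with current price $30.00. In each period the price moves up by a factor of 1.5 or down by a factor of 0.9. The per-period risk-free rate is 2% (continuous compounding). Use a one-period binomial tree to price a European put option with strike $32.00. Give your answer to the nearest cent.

$3.92

Risk-neutral probability p = (e^0.02 − 0.9)/(1.5 − 0.9) = 0.1202/0.6000 = 0.2003
Terminal stock prices: S_u = 45, S_d = 27
Terminal payoffs (K − S): max(-13, 0) = 0, max(5, 0) = 5
Node 0 (S = 30): V_0 = e^(−0.02)·[0.2003·0.0000 + 0.7997·5.0000] = 3.9192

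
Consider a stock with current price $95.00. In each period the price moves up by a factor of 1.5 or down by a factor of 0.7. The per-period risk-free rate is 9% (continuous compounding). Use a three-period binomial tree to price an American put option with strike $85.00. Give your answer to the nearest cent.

$11.20

Risk-neutral probability p = (e^0.09 − 0.7)/(1.5 − 0.7) = 0.3942/0.8000 = 0.4927
Terminal stock prices: S_uuu = 320.6, S_uud = 149.6, S_udd = 69.82, S_ddd = 32.58
Terminal payoffs (K − S): max(-235.6, 0) = 0, max(-64.62, 0) = 0, max(15.18, 0) = 15.18, max(52.42, 0) = 52.42
Node uu (S = 213.8): continuation = e^(−0.09)·[0.4927·0.0000 + 0.5073·0.0000] = 0.0000; exercise value = 0.0000 ≤ continuation, so V_uu = 0.0000
Node ud (S = 99.75): continuation = e^(−0.09)·[0.4927·0.0000 + 0.5073·15.1750] = 7.0354; exercise value = 0.0000 ≤ continuation, so V_ud = 7.0354
Node dd (S = 46.55): continuation = e^(−0.09)·[0.4927·15.1750 + 0.5073·52.4150] = 31.1342; exercise value = 38.4500 > continuation, so V_dd = 38.4500 (exercise)
Node u (S = 142.5): continuation = e^(−0.09)·[0.4927·0.0000 + 0.5073·7.0354] = 3.2618; exercise value = 0.0000 ≤ continuation, so V_u = 3.2618
Node d (S = 66.5): continuation = e^(−0.09)·[0.4927·7.0354 + 0.5073·38.4500] = 20.9944; exercise value = 18.5000 ≤ continuation, so V_d = 20.9944
Node 0 (S = 95): continuation = e^(−0.09)·[0.4927·3.2618 + 0.5073·20.9944] = 11.2022; exercise value = 0.0000 ≤ continuation, so V_0 = 11.2022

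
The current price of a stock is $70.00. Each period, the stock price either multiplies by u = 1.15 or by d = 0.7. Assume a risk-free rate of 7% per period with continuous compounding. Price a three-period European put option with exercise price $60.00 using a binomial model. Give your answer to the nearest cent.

Risk-neutral probability p = (e^0.07 − 0.7)/(1.15 − 0.7) = 0.3725/0.4500 = 0.8278
Terminal stock prices: S_uuu = 106.5, S_uud = 64.8, S_udd = 39.44, S_ddd = 24.01
Terminal payoffs (K − S): max(-46.46, 0) = 0, max(-4.802, 0) = 0, max(20.56, 0) = 20.56, max(35.99, 0) = 35.99
Node uu (S = 92.57): V_uu = e^(−0.07)·[0.8278·0.0000 + 0.1722·0.0000] = 0.0000
Node ud (S = 56.35): V_ud = e^(−0.07)·[0.8278·0.0000 + 0.1722·20.5550] = 3.3004
Node dd (S = 34.3): V_dd = e^(−0.07)·[0.8278·20.5550 + 0.1722·35.9900] = 21.6436
Node u (S = 80.5): V_u = e^(−0.07)·[0.8278·0.0000 + 0.1722·3.3004] = 0.5299
Node d (S = 49): V_d = e^(−0.07)·[0.8278·3.3004 + 0.1722·21.6436] = 6.0225
Node 0 (S = 70): V_0 = e^(−0.07)·[0.8278·0.5299 + 0.1722·6.0225] = 1.3760

$1.38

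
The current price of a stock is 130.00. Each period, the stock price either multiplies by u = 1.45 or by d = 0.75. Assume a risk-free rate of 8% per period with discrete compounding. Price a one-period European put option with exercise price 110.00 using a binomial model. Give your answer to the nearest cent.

Risk-neutral probability p = (1 + 0.08 − 0.75)/(1.45 − 0.75) = 0.3300/0.7000 = 0.4714
Terminal stock prices: S_u = 188.5, S_d = 97.5
Terminal payoffs (K − S): max(-78.5, 0) = 0, max(12.5, 0) = 12.5
Node 0 (S = 130): V_0 = 1/1.08·[0.4714·0.0000 + 0.5286·12.5000] = 6.1177

6.12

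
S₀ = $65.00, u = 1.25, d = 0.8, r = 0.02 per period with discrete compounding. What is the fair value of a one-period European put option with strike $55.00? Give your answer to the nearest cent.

Risk-neutral probability p = (1 + 0.02 − 0.8)/(1.25 − 0.8) = 0.2200/0.4500 = 0.4889
Terminal stock prices: S_u = 81.25, S_d = 52
Terminal payoffs (K − S): max(-26.25, 0) = 0, max(3, 0) = 3
Node 0 (S = 65): V_0 = 1/1.02·[0.4889·0.0000 + 0.5111·3.0000] = 1.5033

$1.50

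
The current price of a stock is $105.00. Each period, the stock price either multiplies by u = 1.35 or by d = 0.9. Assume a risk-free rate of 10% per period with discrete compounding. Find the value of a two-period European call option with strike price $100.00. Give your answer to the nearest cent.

Risk-neutral probability p = (1 + 0.1 − 0.9)/(1.35 − 0.9) = 0.2000/0.4500 = 0.4444
Terminal stock prices: S_uu = 191.4, S_ud = 127.6, S_dd = 85.05
Terminal payoffs (S − K): max(91.36, 0) = 91.36, max(27.58, 0) = 27.58, max(-14.95, 0) = 0
Node u (S = 141.8): V_u = 1/1.1·[0.4444·91.3625 + 0.5556·27.5750] = 50.8409
Node d (S = 94.5): V_d = 1/1.1·[0.4444·27.5750 + 0.5556·0.0000] = 11.1414
Node 0 (S = 105): V_0 = 1/1.1·[0.4444·50.8409 + 0.5556·11.1414] = 26.1688

$26.17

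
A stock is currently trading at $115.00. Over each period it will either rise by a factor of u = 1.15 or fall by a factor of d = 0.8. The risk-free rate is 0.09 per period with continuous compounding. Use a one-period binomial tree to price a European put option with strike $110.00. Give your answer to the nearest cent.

Risk-neutral probability p = (e^0.09 − 0.8)/(1.15 − 0.8) = 0.2942/0.3500 = 0.8405
Terminal stock prices: S_u = 132.2, S_d = 92
Terminal payoffs (K − S): max(-22.25, 0) = 0, max(18, 0) = 18
Node 0 (S = 115): V_0 = e^(−0.09)·[0.8405·0.0000 + 0.1595·18.0000] = 2.6239

$2.62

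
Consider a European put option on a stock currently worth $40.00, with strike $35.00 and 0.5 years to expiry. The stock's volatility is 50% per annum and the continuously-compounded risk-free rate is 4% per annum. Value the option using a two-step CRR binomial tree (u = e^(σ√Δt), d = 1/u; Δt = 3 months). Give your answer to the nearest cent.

$3.10

CRR parameters: u = e^(σ√Δt) = e^(0.5·√0.25) = 1.2840, d = 1/u = 0.7788
Per-period rate: rΔt = 0.04·0.25 = 0.01, so R = e^0.01 = 1.0101
Risk-neutral probability p = (e^0.01 − 0.7788)/(1.2840 − 0.7788) = 0.2312/0.5052 = 0.4577
Terminal stock prices: S_uu = 65.95, S_ud = 40, S_dd = 24.26
Terminal payoffs (K − S): max(-30.95, 0) = 0, max(-5, 0) = 0, max(10.74, 0) = 10.74
Node u (S = 51.36): V_u = e^(−0.01)·[0.4577·0.0000 + 0.5423·0.0000] = 0.0000
Node d (S = 31.15): V_d = e^(−0.01)·[0.4577·0.0000 + 0.5423·10.7388] = 5.7655
Node 0 (S = 40): V_0 = e^(−0.01)·[0.4577·0.0000 + 0.5423·5.7655] = 3.0954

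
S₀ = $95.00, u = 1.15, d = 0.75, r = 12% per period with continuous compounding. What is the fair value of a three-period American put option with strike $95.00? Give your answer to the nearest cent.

Risk-neutral probability p = (e^0.12 − 0.75)/(1.15 − 0.75) = 0.3775/0.4000 = 0.9437
Terminal stock prices: S_uuu = 144.5, S_uud = 94.23, S_udd = 61.45, S_ddd = 40.08
Terminal payoffs (K − S): max(-49.48, 0) = 0, max(0.7719, 0) = 0.7719, max(33.55, 0) = 33.55, max(54.92, 0) = 54.92
Node uu (S = 125.6): continuation = e^(−0.12)·[0.9437·0.0000 + 0.0563·0.7719] = 0.0385; exercise value = 0.0000 ≤ continuation, so V_uu = 0.0385
Node ud (S = 81.94): continuation = e^(−0.12)·[0.9437·0.7719 + 0.0563·33.5469] = 2.3199; exercise value = 13.0625 > continuation, so V_ud = 13.0625 (exercise)
Node dd (S = 53.44): continuation = e^(−0.12)·[0.9437·33.5469 + 0.0563·54.9219] = 30.8199; exercise value = 41.5625 > continuation, so V_dd = 41.5625 (exercise)
Node u (S = 109.2): continuation = e^(−0.12)·[0.9437·0.0385 + 0.0563·13.0625] = 0.6840; exercise value = 0.0000 ≤ continuation, so V_u = 0.6840
Node d (S = 71.25): continuation = e^(−0.12)·[0.9437·13.0625 + 0.0563·41.5625] = 13.0074; exercise value = 23.7500 > continuation, so V_d = 23.7500 (exercise)
Node 0 (S = 95): continuation = e^(−0.12)·[0.9437·0.6840 + 0.0563·23.7500] = 1.7576; exercise value = 0.0000 ≤ continuation, so V_0 = 1.7576

$1.76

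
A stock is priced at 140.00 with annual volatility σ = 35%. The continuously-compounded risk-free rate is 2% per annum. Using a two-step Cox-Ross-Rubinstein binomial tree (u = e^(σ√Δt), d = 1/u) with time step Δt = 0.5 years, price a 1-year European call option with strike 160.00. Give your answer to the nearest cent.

CRR parameters: u = e^(σ√Δt) = e^(0.35·√0.5) = 1.2808, d = 1/u = 0.7808
Per-period rate: rΔt = 0.02·0.5 = 0.01, so R = e^0.01 = 1.0101
Risk-neutral probability p = (e^0.01 − 0.7808)/(1.2808 − 0.7808) = 0.2293/0.5000 = 0.4585
Terminal stock prices: S_uu = 229.7, S_ud = 140, S_dd = 85.34
Terminal payoffs (S − K): max(69.66, 0) = 69.66, max(-20, 0) = 0, max(-74.66, 0) = 0
Node u (S = 179.3): V_u = e^(−0.01)·[0.4585·69.6640 + 0.5415·0.0000] = 31.6259
Node d (S = 109.3): V_d = e^(−0.01)·[0.4585·0.0000 + 0.5415·0.0000] = 0.0000
Node 0 (S = 140): V_0 = e^(−0.01)·[0.4585·31.6259 + 0.5415·0.0000] = 14.3575

14.36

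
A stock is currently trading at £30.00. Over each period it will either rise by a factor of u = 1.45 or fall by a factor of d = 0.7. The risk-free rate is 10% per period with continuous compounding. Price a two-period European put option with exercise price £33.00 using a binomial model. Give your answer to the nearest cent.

Risk-neutral probability p = (e^0.1 − 0.7)/(1.45 − 0.7) = 0.4052/0.7500 = 0.5402
Terminal stock prices: S_uu = 63.08, S_ud = 30.45, S_dd = 14.7
Terminal payoffs (K − S): max(-30.08, 0) = 0, max(2.55, 0) = 2.55, max(18.3, 0) = 18.3
Node u (S = 43.5): V_u = e^(−0.1)·[0.5402·0.0000 + 0.4598·2.5500] = 1.0608
Node d (S = 21): V_d = e^(−0.1)·[0.5402·2.5500 + 0.4598·18.3000] = 8.8596
Node 0 (S = 30): V_0 = e^(−0.1)·[0.5402·1.0608 + 0.4598·8.8596] = 4.2043

£4.20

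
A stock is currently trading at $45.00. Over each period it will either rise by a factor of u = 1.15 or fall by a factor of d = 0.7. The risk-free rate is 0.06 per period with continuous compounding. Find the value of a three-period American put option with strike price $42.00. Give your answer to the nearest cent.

Risk-neutral probability p = (e^0.06 − 0.7)/(1.15 − 0.7) = 0.3618/0.4500 = 0.8041
Terminal stock prices: S_uuu = 68.44, S_uud = 41.66, S_udd = 25.36, S_ddd = 15.43
Terminal payoffs (K − S): max(-26.44, 0) = 0, max(0.3413, 0) = 0.3413, max(16.64, 0) = 16.64, max(26.57, 0) = 26.57
Node uu (S = 59.51): continuation = e^(−0.06)·[0.8041·0.0000 + 0.1959·0.3413] = 0.0630; exercise value = 0.0000 ≤ continuation, so V_uu = 0.0630
Node ud (S = 36.22): continuation = e^(−0.06)·[0.8041·0.3413 + 0.1959·16.6425] = 3.3291; exercise value = 5.7750 > continuation, so V_ud = 5.7750 (exercise)
Node dd (S = 22.05): continuation = e^(−0.06)·[0.8041·16.6425 + 0.1959·26.5650] = 17.5041; exercise value = 19.9500 > continuation, so V_dd = 19.9500 (exercise)
Node u (S = 51.75): continuation = e^(−0.06)·[0.8041·0.0630 + 0.1959·5.7750] = 1.1132; exercise value = 0.0000 ≤ continuation, so V_u = 1.1132
Node d (S = 31.5): continuation = e^(−0.06)·[0.8041·5.7750 + 0.1959·19.9500] = 8.0541; exercise value = 10.5000 > continuation, so V_d = 10.5000 (exercise)
Node 0 (S = 45): continuation = e^(−0.06)·[0.8041·1.1132 + 0.1959·10.5000] = 2.7803; exercise value = 0.0000 ≤ continuation, so V_0 = 2.7803

$2.78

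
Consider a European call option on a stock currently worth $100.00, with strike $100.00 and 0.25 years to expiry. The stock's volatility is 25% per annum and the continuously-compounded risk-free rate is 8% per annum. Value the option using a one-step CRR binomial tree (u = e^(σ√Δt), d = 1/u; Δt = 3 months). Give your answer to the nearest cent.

CRR parameters: u = e^(σ√Δt) = e^(0.25·√0.25) = 1.1331, d = 1/u = 0.8825
Per-period rate: rΔt = 0.08·0.25 = 0.02, so R = e^0.02 = 1.0202
Risk-neutral probability p = (e^0.02 − 0.8825)/(1.1331 − 0.8825) = 0.1377/0.2507 = 0.5494
Terminal stock prices: S_u = 113.3, S_d = 88.25
Terminal payoffs (S − K): max(13.31, 0) = 13.31, max(-11.75, 0) = 0
Node 0 (S = 100): V_0 = e^(−0.02)·[0.5494·13.3148 + 0.4506·0.0000] = 7.1701

$7.17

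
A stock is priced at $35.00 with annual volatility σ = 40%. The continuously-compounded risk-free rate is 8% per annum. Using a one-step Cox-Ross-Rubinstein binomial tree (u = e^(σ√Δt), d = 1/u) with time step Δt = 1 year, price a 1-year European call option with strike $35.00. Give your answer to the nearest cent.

$7.99

CRR parameters: u = e^(σ√Δt) = e^(0.4·√1) = 1.4918, d = 1/u = 0.6703
Per-period rate: rΔt = 0.08·1 = 0.08, so R = e^0.08 = 1.0833
Risk-neutral probability p = (e^0.08 − 0.6703)/(1.4918 − 0.6703) = 0.4130/0.8215 = 0.5027
Terminal stock prices: S_u = 52.21, S_d = 23.46
Terminal payoffs (S − K): max(17.21, 0) = 17.21, max(-11.54, 0) = 0
Node 0 (S = 35): V_0 = e^(−0.08)·[0.5027·17.2139 + 0.4973·0.0000] = 7.9880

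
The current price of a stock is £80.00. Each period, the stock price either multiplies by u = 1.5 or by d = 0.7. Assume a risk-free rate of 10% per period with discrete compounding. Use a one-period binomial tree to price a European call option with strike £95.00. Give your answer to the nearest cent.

£11.36

Risk-neutral probability p = (1 + 0.1 − 0.7)/(1.5 − 0.7) = 0.4000/0.8000 = 0.5000
Terminal stock prices: S_u = 120, S_d = 56
Terminal payoffs (S − K): max(25, 0) = 25, max(-39, 0) = 0
Node 0 (S = 80): V_0 = 1/1.1·[0.5000·25.0000 + 0.5000·0.0000] = 11.3636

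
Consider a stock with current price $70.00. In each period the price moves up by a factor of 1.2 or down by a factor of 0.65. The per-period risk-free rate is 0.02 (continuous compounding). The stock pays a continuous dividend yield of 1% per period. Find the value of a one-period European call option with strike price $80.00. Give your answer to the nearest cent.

Per-period risk-free factor R = e^0.02 = 1.0202; dividend-adjusted growth = e^(0.02−0.01) = 1.0101.
Risk-neutral probability p = (1.0101 − 0.65)/(1.2 − 0.65) = 0.3601/0.5500 = 0.6546
Terminal stock prices: S_u = 84, S_d = 45.5
Terminal payoffs (S − K): max(4, 0) = 4, max(-34.5, 0) = 0
Node 0 (S = 70): V_0 = e^(−0.02)·[0.6546·4.0000 + 0.3454·0.0000] = 2.5667

$2.57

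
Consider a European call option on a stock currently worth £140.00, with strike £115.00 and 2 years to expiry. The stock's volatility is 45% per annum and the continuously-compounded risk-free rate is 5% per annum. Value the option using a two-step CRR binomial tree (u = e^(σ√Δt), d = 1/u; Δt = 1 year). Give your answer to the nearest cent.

£52.16

CRR parameters: u = e^(σ√Δt) = e^(0.45·√1) = 1.5683, d = 1/u = 0.6376
Per-period rate: rΔt = 0.05·1 = 0.05, so R = e^0.05 = 1.0513
Risk-neutral probability p = (e^0.05 − 0.6376)/(1.5683 − 0.6376) = 0.4136/0.9307 = 0.4445
Terminal stock prices: S_uu = 344.3, S_ud = 140, S_dd = 56.92
Terminal payoffs (S − K): max(229.3, 0) = 229.3, max(25, 0) = 25, max(-58.08, 0) = 0
Node u (S = 219.6): V_u = e^(−0.05)·[0.4445·229.3444 + 0.5555·25.0000] = 110.1723
Node d (S = 89.27): V_d = e^(−0.05)·[0.4445·25.0000 + 0.5555·0.0000] = 10.5694
Node 0 (S = 140): V_0 = e^(−0.05)·[0.4445·110.1723 + 0.5555·10.5694] = 52.1635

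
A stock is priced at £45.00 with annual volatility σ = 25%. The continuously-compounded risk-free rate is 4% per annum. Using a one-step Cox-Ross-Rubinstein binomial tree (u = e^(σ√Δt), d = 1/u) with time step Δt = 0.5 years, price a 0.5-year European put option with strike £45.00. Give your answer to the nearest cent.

CRR parameters: u = e^(σ√Δt) = e^(0.25·√0.5) = 1.1934, d = 1/u = 0.8380
Per-period rate: rΔt = 0.04·0.5 = 0.02, so R = e^0.02 = 1.0202
Risk-neutral probability p = (e^0.02 − 0.8380)/(1.1934 − 0.8380) = 0.1822/0.3554 = 0.5128
Terminal stock prices: S_u = 53.7, S_d = 37.71
Terminal payoffs (K − S): max(-8.701, 0) = 0, max(7.291, 0) = 7.291
Node 0 (S = 45): V_0 = e^(−0.02)·[0.5128·0.0000 + 0.4872·7.2915] = 3.4823

£3.48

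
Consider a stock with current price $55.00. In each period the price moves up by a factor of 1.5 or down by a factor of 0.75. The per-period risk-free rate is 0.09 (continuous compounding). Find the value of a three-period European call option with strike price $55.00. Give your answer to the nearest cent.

$19.50

Risk-neutral probability p = (e^0.09 − 0.75)/(1.5 − 0.75) = 0.3442/0.7500 = 0.4589
Terminal stock prices: S_uuu = 185.6, S_uud = 92.81, S_udd = 46.41, S_ddd = 23.2
Terminal payoffs (S − K): max(130.6, 0) = 130.6, max(37.81, 0) = 37.81, max(-8.594, 0) = 0, max(-31.8, 0) = 0
Node uu (S = 123.8): V_uu = e^(−0.09)·[0.4589·130.6250 + 0.5411·37.8125] = 73.4838
Node ud (S = 61.88): V_ud = e^(−0.09)·[0.4589·37.8125 + 0.5411·0.0000] = 15.8586
Node dd (S = 30.94): V_dd = e^(−0.09)·[0.4589·0.0000 + 0.5411·0.0000] = 0.0000
Node u (S = 82.5): V_u = e^(−0.09)·[0.4589·73.4838 + 0.5411·15.8586] = 38.6618
Node d (S = 41.25): V_d = e^(−0.09)·[0.4589·15.8586 + 0.5411·0.0000] = 6.6511
Node 0 (S = 55): V_0 = e^(−0.09)·[0.4589·38.6618 + 0.5411·6.6511] = 19.5040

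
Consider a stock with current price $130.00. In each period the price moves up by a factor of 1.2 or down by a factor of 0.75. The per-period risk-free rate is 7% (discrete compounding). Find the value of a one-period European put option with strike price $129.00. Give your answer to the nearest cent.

Risk-neutral probability p = (1 + 0.07 − 0.75)/(1.2 − 0.75) = 0.3200/0.4500 = 0.7111
Terminal stock prices: S_u = 156, S_d = 97.5
Terminal payoffs (K − S): max(-27, 0) = 0, max(31.5, 0) = 31.5
Node 0 (S = 130): V_0 = 1/1.07·[0.7111·0.0000 + 0.2889·31.5000] = 8.5047

$8.50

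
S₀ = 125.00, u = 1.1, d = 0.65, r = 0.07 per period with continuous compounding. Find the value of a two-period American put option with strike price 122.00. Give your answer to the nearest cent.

Risk-neutral probability p = (e^0.07 − 0.65)/(1.1 − 0.65) = 0.4225/0.4500 = 0.9389
Terminal stock prices: S_uu = 151.3, S_ud = 89.38, S_dd = 52.81
Terminal payoffs (K − S): max(-29.25, 0) = 0, max(32.62, 0) = 32.62, max(69.19, 0) = 69.19
Node u (S = 137.5): continuation = e^(−0.07)·[0.9389·0.0000 + 0.0611·32.6250] = 1.8584; exercise value = 0.0000 ≤ continuation, so V_u = 1.8584
Node d (S = 81.25): continuation = e^(−0.07)·[0.9389·32.6250 + 0.0611·69.1875] = 32.5020; exercise value = 40.7500 > continuation, so V_d = 40.7500 (exercise)
Node 0 (S = 125): continuation = e^(−0.07)·[0.9389·1.8584 + 0.0611·40.7500] = 3.9481; exercise value = 0.0000 ≤ continuation, so V_0 = 3.9481

3.95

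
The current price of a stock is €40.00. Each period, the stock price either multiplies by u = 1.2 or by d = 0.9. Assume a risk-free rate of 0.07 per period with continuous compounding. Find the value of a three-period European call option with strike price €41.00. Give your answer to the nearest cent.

Risk-neutral probability p = (e^0.07 − 0.9)/(1.2 − 0.9) = 0.1725/0.3000 = 0.5750
Terminal stock prices: S_uuu = 69.12, S_uud = 51.84, S_udd = 38.88, S_ddd = 29.16
Terminal payoffs (S − K): max(28.12, 0) = 28.12, max(10.84, 0) = 10.84, max(-2.12, 0) = 0, max(-11.84, 0) = 0
Node uu (S = 57.6): V_uu = e^(−0.07)·[0.5750·28.1200 + 0.4250·10.8400] = 19.3719
Node ud (S = 43.2): V_ud = e^(−0.07)·[0.5750·10.8400 + 0.4250·0.0000] = 5.8119
Node dd (S = 32.4): V_dd = e^(−0.07)·[0.5750·0.0000 + 0.4250·0.0000] = 0.0000
Node u (S = 48): V_u = e^(−0.07)·[0.5750·19.3719 + 0.4250·5.8119] = 12.6892
Node d (S = 36): V_d = e^(−0.07)·[0.5750·5.8119 + 0.4250·0.0000] = 3.1161
Node 0 (S = 40): V_0 = e^(−0.07)·[0.5750·12.6892 + 0.4250·3.1161] = 8.0380

€8.04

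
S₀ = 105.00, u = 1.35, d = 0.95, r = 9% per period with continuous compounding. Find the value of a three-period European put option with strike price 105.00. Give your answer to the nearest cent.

Risk-neutral probability p = (e^0.09 − 0.95)/(1.35 − 0.95) = 0.1442/0.4000 = 0.3604
Terminal stock prices: S_uuu = 258.3, S_uud = 181.8, S_udd = 127.9, S_ddd = 90.02
Terminal payoffs (K − S): max(-153.3, 0) = 0, max(-76.79, 0) = 0, max(-22.93, 0) = 0, max(14.98, 0) = 14.98
Node uu (S = 191.4): V_uu = e^(−0.09)·[0.3604·0.0000 + 0.6396·0.0000] = 0.0000
Node ud (S = 134.7): V_ud = e^(−0.09)·[0.3604·0.0000 + 0.6396·0.0000] = 0.0000
Node dd (S = 94.76): V_dd = e^(−0.09)·[0.3604·0.0000 + 0.6396·14.9756] = 8.7535
Node u (S = 141.8): V_u = e^(−0.09)·[0.3604·0.0000 + 0.6396·0.0000] = 0.0000
Node d (S = 99.75): V_d = e^(−0.09)·[0.3604·0.0000 + 0.6396·8.7535] = 5.1166
Node 0 (S = 105): V_0 = e^(−0.09)·[0.3604·0.0000 + 0.6396·5.1166] = 2.9907

2.99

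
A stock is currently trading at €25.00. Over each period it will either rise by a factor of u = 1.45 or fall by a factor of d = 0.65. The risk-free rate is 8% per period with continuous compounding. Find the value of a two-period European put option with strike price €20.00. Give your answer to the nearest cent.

€1.69

Risk-neutral probability p = (e^0.08 − 0.65)/(1.45 − 0.65) = 0.4333/0.8000 = 0.5416
Terminal stock prices: S_uu = 52.56, S_ud = 23.56, S_dd = 10.56
Terminal payoffs (K − S): max(-32.56, 0) = 0, max(-3.562, 0) = 0, max(9.437, 0) = 9.437
Node u (S = 36.25): V_u = e^(−0.08)·[0.5416·0.0000 + 0.4584·0.0000] = 0.0000
Node d (S = 16.25): V_d = e^(−0.08)·[0.5416·0.0000 + 0.4584·9.4375] = 3.9935
Node 0 (S = 25): V_0 = e^(−0.08)·[0.5416·0.0000 + 0.4584·3.9935] = 1.6898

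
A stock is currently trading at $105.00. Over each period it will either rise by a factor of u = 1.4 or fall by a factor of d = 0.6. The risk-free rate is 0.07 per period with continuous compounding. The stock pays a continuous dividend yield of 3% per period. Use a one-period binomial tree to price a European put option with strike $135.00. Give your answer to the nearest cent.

Per-period risk-free factor R = e^0.07 = 1.0725; dividend-adjusted growth = e^(0.07−0.03) = 1.0408.
Risk-neutral probability p = (1.0408 − 0.6)/(1.4 − 0.6) = 0.4408/0.8000 = 0.5510
Terminal stock prices: S_u = 147, S_d = 63
Terminal payoffs (K − S): max(-12, 0) = 0, max(72, 0) = 72
Node 0 (S = 105): V_0 = e^(−0.07)·[0.5510·0.0000 + 0.4490·72.0000] = 30.1415

$30.14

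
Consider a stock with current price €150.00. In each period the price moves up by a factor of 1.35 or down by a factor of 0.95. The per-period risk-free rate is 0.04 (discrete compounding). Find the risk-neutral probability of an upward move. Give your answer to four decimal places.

Risk-neutral probability p = (1 + 0.04 − 0.95)/(1.35 − 0.95) = 0.0900/0.4000 = 0.2250

p = 0.2250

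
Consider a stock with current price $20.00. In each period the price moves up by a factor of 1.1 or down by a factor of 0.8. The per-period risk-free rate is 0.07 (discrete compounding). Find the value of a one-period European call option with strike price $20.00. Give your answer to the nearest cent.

Risk-neutral probability p = (1 + 0.07 − 0.8)/(1.1 − 0.8) = 0.2700/0.3000 = 0.9000
Terminal stock prices: S_u = 22, S_d = 16
Terminal payoffs (S − K): max(2, 0) = 2, max(-4, 0) = 0
Node 0 (S = 20): V_0 = 1/1.07·[0.9000·2.0000 + 0.1000·0.0000] = 1.6822

$1.68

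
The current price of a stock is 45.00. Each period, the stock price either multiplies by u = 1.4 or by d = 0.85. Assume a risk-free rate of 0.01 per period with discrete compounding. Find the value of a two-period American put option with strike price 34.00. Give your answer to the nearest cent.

0.73

Risk-neutral probability p = (1 + 0.01 − 0.85)/(1.4 − 0.85) = 0.1600/0.5500 = 0.2909
Terminal stock prices: S_uu = 88.2, S_ud = 53.55, S_dd = 32.51
Terminal payoffs (K − S): max(-54.2, 0) = 0, max(-19.55, 0) = 0, max(1.488, 0) = 1.488
Node u (S = 63): continuation = 1/1.01·[0.2909·0.0000 + 0.7091·0.0000] = 0.0000; exercise value = 0.0000 ≤ continuation, so V_u = 0.0000
Node d (S = 38.25): continuation = 1/1.01·[0.2909·0.0000 + 0.7091·1.4875] = 1.0443; exercise value = 0.0000 ≤ continuation, so V_d = 1.0443
Node 0 (S = 45): continuation = 1/1.01·[0.2909·0.0000 + 0.7091·1.0443] = 0.7332; exercise value = 0.0000 ≤ continuation, so V_0 = 0.7332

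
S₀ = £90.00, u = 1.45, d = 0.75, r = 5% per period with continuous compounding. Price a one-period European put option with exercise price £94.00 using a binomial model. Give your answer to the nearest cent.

Risk-neutral probability p = (e^0.05 − 0.75)/(1.45 − 0.75) = 0.3013/0.7000 = 0.4304
Terminal stock prices: S_u = 130.5, S_d = 67.5
Terminal payoffs (K − S): max(-36.5, 0) = 0, max(26.5, 0) = 26.5
Node 0 (S = 90): V_0 = e^(−0.05)·[0.4304·0.0000 + 0.5696·26.5000] = 14.3586

£14.36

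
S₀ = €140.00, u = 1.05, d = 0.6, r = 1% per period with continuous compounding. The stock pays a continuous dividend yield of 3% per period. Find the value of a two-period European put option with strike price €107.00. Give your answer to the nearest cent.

€6.16

Per-period risk-free factor R = e^0.01 = 1.0101; dividend-adjusted growth = e^(0.01−0.03) = 0.9802.
Risk-neutral probability p = (0.9802 − 0.6)/(1.05 − 0.6) = 0.3802/0.4500 = 0.8449
Terminal stock prices: S_uu = 154.3, S_ud = 88.2, S_dd = 50.4
Terminal payoffs (K − S): max(-47.35, 0) = 0, max(18.8, 0) = 18.8, max(56.6, 0) = 56.6
Node u (S = 147): V_u = e^(−0.01)·[0.8449·0.0000 + 0.1551·18.8000] = 2.8871
Node d (S = 84): V_d = e^(−0.01)·[0.8449·18.8000 + 0.1551·56.6000] = 24.4179
Node 0 (S = 140): V_0 = e^(−0.01)·[0.8449·2.8871 + 0.1551·24.4179] = 6.1649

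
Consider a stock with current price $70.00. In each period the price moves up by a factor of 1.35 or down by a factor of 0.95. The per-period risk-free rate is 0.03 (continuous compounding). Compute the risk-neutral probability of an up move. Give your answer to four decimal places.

p = 0.2011

Risk-neutral probability p = (e^0.03 − 0.95)/(1.35 − 0.95) = 0.0805/0.4000 = 0.2011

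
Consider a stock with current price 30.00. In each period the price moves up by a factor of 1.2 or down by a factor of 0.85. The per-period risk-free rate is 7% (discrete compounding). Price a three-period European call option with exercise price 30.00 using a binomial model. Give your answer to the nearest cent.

Risk-neutral probability p = (1 + 0.07 − 0.85)/(1.2 − 0.85) = 0.2200/0.3500 = 0.6286
Terminal stock prices: S_uuu = 51.84, S_uud = 36.72, S_udd = 26.01, S_ddd = 18.42
Terminal payoffs (S − K): max(21.84, 0) = 21.84, max(6.72, 0) = 6.72, max(-3.99, 0) = 0, max(-11.58, 0) = 0
Node uu (S = 43.2): V_uu = 1/1.07·[0.6286·21.8400 + 0.3714·6.7200] = 15.1626
Node ud (S = 30.6): V_ud = 1/1.07·[0.6286·6.7200 + 0.3714·0.0000] = 3.9477
Node dd (S = 21.67): V_dd = 1/1.07·[0.6286·0.0000 + 0.3714·0.0000] = 0.0000
Node u (S = 36): V_u = 1/1.07·[0.6286·15.1626 + 0.3714·3.9477] = 10.2776
Node d (S = 25.5): V_d = 1/1.07·[0.6286·3.9477 + 0.3714·0.0000] = 2.3191
Node 0 (S = 30): V_0 = 1/1.07·[0.6286·10.2776 + 0.3714·2.3191] = 6.8426

6.84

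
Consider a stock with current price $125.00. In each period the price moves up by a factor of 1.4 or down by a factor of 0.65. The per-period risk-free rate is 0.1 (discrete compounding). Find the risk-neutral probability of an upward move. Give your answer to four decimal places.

p = 0.6000

Risk-neutral probability p = (1 + 0.1 − 0.65)/(1.4 − 0.65) = 0.4500/0.7500 = 0.6000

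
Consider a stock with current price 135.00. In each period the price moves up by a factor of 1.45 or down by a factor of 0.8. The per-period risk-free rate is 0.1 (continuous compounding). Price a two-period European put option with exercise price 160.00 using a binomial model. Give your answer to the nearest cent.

18.35

Risk-neutral probability p = (e^0.1 − 0.8)/(1.45 − 0.8) = 0.3052/0.6500 = 0.4695
Terminal stock prices: S_uu = 283.8, S_ud = 156.6, S_dd = 86.4
Terminal payoffs (K − S): max(-123.8, 0) = 0, max(3.4, 0) = 3.4, max(73.6, 0) = 73.6
Node u (S = 195.8): V_u = e^(−0.1)·[0.4695·0.0000 + 0.5305·3.4000] = 1.6321
Node d (S = 108): V_d = e^(−0.1)·[0.4695·3.4000 + 0.5305·73.6000] = 36.7740
Node 0 (S = 135): V_0 = e^(−0.1)·[0.4695·1.6321 + 0.5305·36.7740] = 18.3457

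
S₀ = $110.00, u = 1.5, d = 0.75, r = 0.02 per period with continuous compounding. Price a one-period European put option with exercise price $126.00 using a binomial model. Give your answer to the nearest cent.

$27.28

Risk-neutral probability p = (e^0.02 − 0.75)/(1.5 − 0.75) = 0.2702/0.7500 = 0.3603
Terminal stock prices: S_u = 165, S_d = 82.5
Terminal payoffs (K − S): max(-39, 0) = 0, max(43.5, 0) = 43.5
Node 0 (S = 110): V_0 = e^(−0.02)·[0.3603·0.0000 + 0.6397·43.5000] = 27.2773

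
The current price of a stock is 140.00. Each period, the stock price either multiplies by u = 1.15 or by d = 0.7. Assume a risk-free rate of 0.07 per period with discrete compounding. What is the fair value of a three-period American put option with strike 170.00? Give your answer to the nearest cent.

30.00

Risk-neutral probability p = (1 + 0.07 − 0.7)/(1.15 − 0.7) = 0.3700/0.4500 = 0.8222
Terminal stock prices: S_uuu = 212.9, S_uud = 129.6, S_udd = 78.89, S_ddd = 48.02
Terminal payoffs (K − S): max(-42.92, 0) = 0, max(40.4, 0) = 40.4, max(91.11, 0) = 91.11, max(122, 0) = 122
Node uu (S = 185.1): continuation = 1/1.07·[0.8222·0.0000 + 0.1778·40.3950] = 6.7115; exercise value = 0.0000 ≤ continuation, so V_uu = 6.7115
Node ud (S = 112.7): continuation = 1/1.07·[0.8222·40.3950 + 0.1778·91.1100] = 46.1785; exercise value = 57.3000 > continuation, so V_ud = 57.3000 (exercise)
Node dd (S = 68.6): continuation = 1/1.07·[0.8222·91.1100 + 0.1778·121.9800] = 90.2785; exercise value = 101.4000 > continuation, so V_dd = 101.4000 (exercise)
Node u (S = 161): continuation = 1/1.07·[0.8222·6.7115 + 0.1778·57.3000] = 14.6776; exercise value = 9.0000 ≤ continuation, so V_u = 14.6776
Node d (S = 98): continuation = 1/1.07·[0.8222·57.3000 + 0.1778·101.4000] = 60.8785; exercise value = 72.0000 > continuation, so V_d = 72.0000 (exercise)
Node 0 (S = 140): continuation = 1/1.07·[0.8222·14.6776 + 0.1778·72.0000] = 23.2414; exercise value = 30.0000 > continuation, so V_0 = 30.0000 (exercise)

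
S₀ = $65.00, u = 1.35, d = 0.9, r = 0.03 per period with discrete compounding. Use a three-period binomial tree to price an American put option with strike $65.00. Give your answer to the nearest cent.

$5.89

Risk-neutral probability p = (1 + 0.03 − 0.9)/(1.35 − 0.9) = 0.1300/0.4500 = 0.2889
Terminal stock prices: S_uuu = 159.9, S_uud = 106.6, S_udd = 71.08, S_ddd = 47.39
Terminal payoffs (K − S): max(-94.92, 0) = 0, max(-41.62, 0) = 0, max(-6.078, 0) = 0, max(17.61, 0) = 17.61
Node uu (S = 118.5): continuation = 1/1.03·[0.2889·0.0000 + 0.7111·0.0000] = 0.0000; exercise value = 0.0000 ≤ continuation, so V_uu = 0.0000
Node ud (S = 78.98): continuation = 1/1.03·[0.2889·0.0000 + 0.7111·0.0000] = 0.0000; exercise value = 0.0000 ≤ continuation, so V_ud = 0.0000
Node dd (S = 52.65): continuation = 1/1.03·[0.2889·0.0000 + 0.7111·17.6150] = 12.1614; exercise value = 12.3500 > continuation, so V_dd = 12.3500 (exercise)
Node u (S = 87.75): continuation = 1/1.03·[0.2889·0.0000 + 0.7111·0.0000] = 0.0000; exercise value = 0.0000 ≤ continuation, so V_u = 0.0000
Node d (S = 58.5): continuation = 1/1.03·[0.2889·0.0000 + 0.7111·12.3500] = 8.5264; exercise value = 6.5000 ≤ continuation, so V_d = 8.5264
Node 0 (S = 65): continuation = 1/1.03·[0.2889·0.0000 + 0.7111·8.5264] = 5.8866; exercise value = 0.0000 ≤ continuation, so V_0 = 5.8866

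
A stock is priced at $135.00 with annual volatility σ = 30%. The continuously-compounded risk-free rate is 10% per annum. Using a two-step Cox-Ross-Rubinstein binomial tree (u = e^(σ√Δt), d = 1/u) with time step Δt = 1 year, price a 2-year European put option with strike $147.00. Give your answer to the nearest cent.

$14.36

CRR parameters: u = e^(σ√Δt) = e^(0.3·√1) = 1.3499, d = 1/u = 0.7408
Per-period rate: rΔt = 0.1·1 = 0.1, so R = e^0.1 = 1.1052
Risk-neutral probability p = (e^0.1 − 0.7408)/(1.3499 − 0.7408) = 0.3644/0.6090 = 0.5982
Terminal stock prices: S_uu = 246, S_ud = 135, S_dd = 74.09
Terminal payoffs (K − S): max(-98.99, 0) = 0, max(12, 0) = 12, max(72.91, 0) = 72.91
Node u (S = 182.2): V_u = e^(−0.1)·[0.5982·0.0000 + 0.4018·12.0000] = 4.3623
Node d (S = 100): V_d = e^(−0.1)·[0.5982·12.0000 + 0.4018·72.9104] = 33.0006
Node 0 (S = 135): V_0 = e^(−0.1)·[0.5982·4.3623 + 0.4018·33.0006] = 14.3580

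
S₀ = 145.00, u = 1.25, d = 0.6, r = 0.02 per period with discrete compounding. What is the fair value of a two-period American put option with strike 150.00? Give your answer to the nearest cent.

Risk-neutral probability p = (1 + 0.02 − 0.6)/(1.25 − 0.6) = 0.4200/0.6500 = 0.6462
Terminal stock prices: S_uu = 226.6, S_ud = 108.8, S_dd = 52.2
Terminal payoffs (K − S): max(-76.56, 0) = 0, max(41.25, 0) = 41.25, max(97.8, 0) = 97.8
Node u (S = 181.2): continuation = 1/1.02·[0.6462·0.0000 + 0.3538·41.2500] = 14.3100; exercise value = 0.0000 ≤ continuation, so V_u = 14.3100
Node d (S = 87): continuation = 1/1.02·[0.6462·41.2500 + 0.3538·97.8000] = 60.0588; exercise value = 63.0000 > continuation, so V_d = 63.0000 (exercise)
Node 0 (S = 145): continuation = 1/1.02·[0.6462·14.3100 + 0.3538·63.0000] = 30.9203; exercise value = 5.0000 ≤ continuation, so V_0 = 30.9203

30.92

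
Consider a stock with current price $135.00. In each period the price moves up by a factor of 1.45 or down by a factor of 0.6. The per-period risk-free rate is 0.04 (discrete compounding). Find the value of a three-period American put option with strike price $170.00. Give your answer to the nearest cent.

$53.41

Risk-neutral probability p = (1 + 0.04 − 0.6)/(1.45 − 0.6) = 0.4400/0.8500 = 0.5176
Terminal stock prices: S_uuu = 411.6, S_uud = 170.3, S_udd = 70.47, S_ddd = 29.16
Terminal payoffs (K − S): max(-241.6, 0) = 0, max(-0.3025, 0) = 0, max(99.53, 0) = 99.53, max(140.8, 0) = 140.8
Node uu (S = 283.8): continuation = 1/1.04·[0.5176·0.0000 + 0.4824·0.0000] = 0.0000; exercise value = 0.0000 ≤ continuation, so V_uu = 0.0000
Node ud (S = 117.4): continuation = 1/1.04·[0.5176·0.0000 + 0.4824·99.5300] = 46.1621; exercise value = 52.5500 > continuation, so V_ud = 52.5500 (exercise)
Node dd (S = 48.6): continuation = 1/1.04·[0.5176·99.5300 + 0.4824·140.8400] = 114.8615; exercise value = 121.4000 > continuation, so V_dd = 121.4000 (exercise)
Node u (S = 195.8): continuation = 1/1.04·[0.5176·0.0000 + 0.4824·52.5500] = 24.3727; exercise value = 0.0000 ≤ continuation, so V_u = 24.3727
Node d (S = 81): continuation = 1/1.04·[0.5176·52.5500 + 0.4824·121.4000] = 82.4615; exercise value = 89.0000 > continuation, so V_d = 89.0000 (exercise)
Node 0 (S = 135): continuation = 1/1.04·[0.5176·24.3727 + 0.4824·89.0000] = 53.4095; exercise value = 35.0000 ≤ continuation, so V_0 = 53.4095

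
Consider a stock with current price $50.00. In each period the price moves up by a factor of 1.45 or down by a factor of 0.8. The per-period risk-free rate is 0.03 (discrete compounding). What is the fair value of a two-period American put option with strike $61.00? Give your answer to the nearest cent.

$13.82

Risk-neutral probability p = (1 + 0.03 − 0.8)/(1.45 − 0.8) = 0.2300/0.6500 = 0.3538
Terminal stock prices: S_uu = 105.1, S_ud = 58, S_dd = 32
Terminal payoffs (K − S): max(-44.12, 0) = 0, max(3, 0) = 3, max(29, 0) = 29
Node u (S = 72.5): continuation = 1/1.03·[0.3538·0.0000 + 0.6462·3.0000] = 1.8820; exercise value = 0.0000 ≤ continuation, so V_u = 1.8820
Node d (S = 40): continuation = 1/1.03·[0.3538·3.0000 + 0.6462·29.0000] = 19.2233; exercise value = 21.0000 > continuation, so V_d = 21.0000 (exercise)
Node 0 (S = 50): continuation = 1/1.03·[0.3538·1.8820 + 0.6462·21.0000] = 13.8206; exercise value = 11.0000 ≤ continuation, so V_0 = 13.8206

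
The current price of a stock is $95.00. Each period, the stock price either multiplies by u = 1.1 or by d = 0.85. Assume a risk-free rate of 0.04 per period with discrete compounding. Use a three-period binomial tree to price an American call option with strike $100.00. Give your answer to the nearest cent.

$10.32

Risk-neutral probability p = (1 + 0.04 − 0.85)/(1.1 − 0.85) = 0.1900/0.2500 = 0.7600
Terminal stock prices: S_uuu = 126.4, S_uud = 97.71, S_udd = 75.5, S_ddd = 58.34
Terminal payoffs (S − K): max(26.45, 0) = 26.45, max(-2.292, 0) = 0, max(-24.5, 0) = 0, max(-41.66, 0) = 0
Node uu (S = 115): continuation = 1/1.04·[0.7600·26.4450 + 0.2400·0.0000] = 19.3252; exercise value = 14.9500 ≤ continuation, so V_uu = 19.3252
Node ud (S = 88.83): continuation = 1/1.04·[0.7600·0.0000 + 0.2400·0.0000] = 0.0000; exercise value = 0.0000 ≤ continuation, so V_ud = 0.0000
Node dd (S = 68.64): continuation = 1/1.04·[0.7600·0.0000 + 0.2400·0.0000] = 0.0000; exercise value = 0.0000 ≤ continuation, so V_dd = 0.0000
Node u (S = 104.5): continuation = 1/1.04·[0.7600·19.3252 + 0.2400·0.0000] = 14.1223; exercise value = 4.5000 ≤ continuation, so V_u = 14.1223
Node d (S = 80.75): continuation = 1/1.04·[0.7600·0.0000 + 0.2400·0.0000] = 0.0000; exercise value = 0.0000 ≤ continuation, so V_d = 0.0000
Node 0 (S = 95): continuation = 1/1.04·[0.7600·14.1223 + 0.2400·0.0000] = 10.3201; exercise value = 0.0000 ≤ continuation, so V_0 = 10.3201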